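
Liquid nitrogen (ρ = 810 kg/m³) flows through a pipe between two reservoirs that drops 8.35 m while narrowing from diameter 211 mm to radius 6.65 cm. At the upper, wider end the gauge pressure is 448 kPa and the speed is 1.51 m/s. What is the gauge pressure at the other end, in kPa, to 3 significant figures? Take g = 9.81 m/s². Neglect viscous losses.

Mass conservation (A₁v₁ = A₂v₂) gives v₂ = 1.51 × 350/139 = 3.80 m/s.
Bernoulli: P₁ + ½ρv₁² + ρg h₁ = P₂ + ½ρv₂² + ρg h₂, so P₂ = P₁ + ½ρ(v₁² − v₂²) − ρg(h₂ − h₁).
P₂ = 448000 + ½·810·(1.51² − 3.80²) − 810·9.81·(−8.35) = 448000 + (-4930) − (-66300) = 509000 Pa.

P₂ ≈ 509 kPa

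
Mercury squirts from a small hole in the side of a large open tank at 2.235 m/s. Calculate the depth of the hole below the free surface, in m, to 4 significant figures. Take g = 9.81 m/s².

h = 0.2546 m

For a small hole in a large open tank, ½v² = gh, giving h = v²/(2g).
h = 2.235²/(2·9.81) = 4.995/19.62 = 0.2546 m.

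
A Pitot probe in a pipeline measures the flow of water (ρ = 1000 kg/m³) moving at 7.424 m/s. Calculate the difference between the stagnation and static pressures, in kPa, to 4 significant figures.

27.56 kPa

The dynamic pressure equals the rise in static pressure at the stagnation point: ΔP = ½ρv².
ΔP = ½·1000·7.424² = 27560 Pa.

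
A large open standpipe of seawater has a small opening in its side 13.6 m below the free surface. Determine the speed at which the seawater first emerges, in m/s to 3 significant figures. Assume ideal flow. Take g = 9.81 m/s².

16.3 m/s

Bernoulli from surface to hole (P equal, v_surface ≈ 0): v = √(2gh) = √(2×9.81×13.6) = 16.3 m/s.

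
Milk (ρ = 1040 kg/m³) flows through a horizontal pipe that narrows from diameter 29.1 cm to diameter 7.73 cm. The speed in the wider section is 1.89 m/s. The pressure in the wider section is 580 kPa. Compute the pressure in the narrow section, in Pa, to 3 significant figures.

The volume flow rate is constant, so v₂ = (A₁/A₂)v₁ = (665/46.9)·1.89 = 26.8 m/s.
Bernoulli (h₁ = h₂): P₁ − P₂ = ½ρ(v₂² − v₁²).
P₂ = P₁ − ½ρ(v₂² − v₁²) = 580000 − ½·1040·(26.8² − 1.89²) = 580000 − 371000 = 209000 Pa.

P₂ ≈ 209000 Pa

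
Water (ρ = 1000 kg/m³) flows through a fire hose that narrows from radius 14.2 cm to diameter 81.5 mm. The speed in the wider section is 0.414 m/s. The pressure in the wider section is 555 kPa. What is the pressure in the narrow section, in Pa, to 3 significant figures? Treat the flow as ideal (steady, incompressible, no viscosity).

P₂ = 542000 Pa

Mass conservation (A₁v₁ = A₂v₂) gives v₂ = 0.414 × 633/52.2 = 5.03 m/s.
The pipe is horizontal, so Bernoulli reduces to P₁ + ½ρv₁² = P₂ + ½ρv₂².
P₂ = P₁ − ½ρ(v₂² − v₁²) = 555000 − ½·1000·(5.03² − 0.414²) = 555000 − 12600 = 542000 Pa.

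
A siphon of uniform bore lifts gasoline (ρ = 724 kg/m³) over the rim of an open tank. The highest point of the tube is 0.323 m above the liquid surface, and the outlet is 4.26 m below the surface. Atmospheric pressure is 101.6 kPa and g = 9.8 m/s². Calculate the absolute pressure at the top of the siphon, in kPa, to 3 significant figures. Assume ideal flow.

P_top ≈ 69.1 kPa

From the surface to the outlet (both open to atmosphere, surface at rest): v = √(2g·h_out) = √(2·9.8·4.26) = 9.14 m/s.
Continuity keeps v the same throughout the tube; from surface to crest, P_atm + 0 = P_top + ½ρv² + ρg·h_top.
P_top = 101600 − ½·724·9.14² − 724·9.8·0.323 = 69100 Pa.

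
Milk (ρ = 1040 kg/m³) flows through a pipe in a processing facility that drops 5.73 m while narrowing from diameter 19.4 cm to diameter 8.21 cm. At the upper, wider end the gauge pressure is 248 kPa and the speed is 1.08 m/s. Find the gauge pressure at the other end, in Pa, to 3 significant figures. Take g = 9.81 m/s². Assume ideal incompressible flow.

Mass conservation (A₁v₁ = A₂v₂) gives v₂ = 1.08 × 296/52.9 = 6.03 m/s.
Energy conservation along the streamline gives P₂ = P₁ − ½ρ(v₂² − v₁²) − ρg(h₂ − h₁).
P₂ = 248000 + ½·1040·(1.08² − 6.03²) − 1040·9.81·(−5.73) = 248000 + (-18300) − (-58500) = 288000 Pa.

P₂ ≈ 288000 Pa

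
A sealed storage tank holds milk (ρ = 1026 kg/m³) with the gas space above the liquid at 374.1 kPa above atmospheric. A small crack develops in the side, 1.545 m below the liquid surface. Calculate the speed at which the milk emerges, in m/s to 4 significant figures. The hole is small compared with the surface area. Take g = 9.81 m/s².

v = 27.56 m/s

Take point 1 at the surface (v₁ ≈ 0) and point 2 at the hole (at atmospheric pressure). Bernoulli: P₁ + ρg h = P_atm + ½ρv₂².
With P₁ − P_atm = 374100 Pa, v₂ = √(2gh + 2ΔP/ρ) = √(2·9.81·1.545 + 2·374100/1026) = 27.56 m/s.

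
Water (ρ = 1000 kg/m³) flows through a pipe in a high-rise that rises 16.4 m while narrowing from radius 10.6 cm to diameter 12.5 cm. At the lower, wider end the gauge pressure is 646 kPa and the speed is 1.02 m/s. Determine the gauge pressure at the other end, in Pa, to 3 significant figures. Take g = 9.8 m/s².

P₂ ≈ 481000 Pa

Continuity gives A₁v₁ = A₂v₂, so v₂ = (353 cm²)/(123 cm²) × 1.02 m/s = 2.93 m/s.
Bernoulli: P₁ + ½ρv₁² + ρg h₁ = P₂ + ½ρv₂² + ρg h₂, so P₂ = P₁ + ½ρ(v₁² − v₂²) − ρg(h₂ − h₁).
P₂ = 646000 + ½·1000·(1.02² − 2.93²) − 1000·9.8·(+16.4) = 646000 + (-3780) − (161000) = 481000 Pa.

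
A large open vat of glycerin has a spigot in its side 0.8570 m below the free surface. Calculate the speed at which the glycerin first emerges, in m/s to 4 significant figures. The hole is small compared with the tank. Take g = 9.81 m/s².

With the surface at rest and both surface and jet at atmospheric pressure, Bernoulli gives ρg h = ½ρv², so v = √(2gh) = √(2·9.81·0.8570) = 4.101 m/s.

v ≈ 4.101 m/s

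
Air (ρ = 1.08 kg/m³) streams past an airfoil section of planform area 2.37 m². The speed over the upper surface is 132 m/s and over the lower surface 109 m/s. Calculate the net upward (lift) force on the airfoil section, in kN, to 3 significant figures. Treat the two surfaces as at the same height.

The faster flow above has the lower pressure; Bernoulli (same height) gives ΔP = ½ρ(v_up² − v_low²).
ΔP = ½·1.08·(132² − 109²) = 2990 Pa.
Lift = ΔP · A = 2990 × 2.37 = 7090 N.

F = 7.09 kN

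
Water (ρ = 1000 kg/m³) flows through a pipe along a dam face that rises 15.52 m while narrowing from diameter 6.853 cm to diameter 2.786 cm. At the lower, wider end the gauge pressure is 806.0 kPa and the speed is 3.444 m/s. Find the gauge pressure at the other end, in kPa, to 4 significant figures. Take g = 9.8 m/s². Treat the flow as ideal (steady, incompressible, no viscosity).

Continuity gives A₁v₁ = A₂v₂, so v₂ = (36.89 cm²)/(6.096 cm²) × 3.444 m/s = 20.84 m/s.
Energy conservation along the streamline gives P₂ = P₁ − ½ρ(v₂² − v₁²) − ρg(h₂ − h₁).
P₂ = 806000 + ½·1000·(3.444² − 20.84²) − 1000·9.8·(+15.52) = 806000 + (-211200) − (152100) = 442700 Pa.

P₂ ≈ 442.7 kPa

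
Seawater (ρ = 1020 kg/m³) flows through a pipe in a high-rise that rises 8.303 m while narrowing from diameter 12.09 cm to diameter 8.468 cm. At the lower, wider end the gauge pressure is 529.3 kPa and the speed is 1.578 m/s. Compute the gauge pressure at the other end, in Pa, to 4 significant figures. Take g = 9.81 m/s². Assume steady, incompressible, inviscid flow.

442200 Pa

By continuity, v₂ = v₁·A₁/A₂ = 1.578·(114.8/56.32) = 3.217 m/s.
Energy conservation along the streamline gives P₂ = P₁ − ½ρ(v₂² − v₁²) − ρg(h₂ − h₁).
P₂ = 529300 + ½·1020·(1.578² − 3.217²) − 1020·9.81·(+8.303) = 529300 + (-4007) − (83080) = 442200 Pa.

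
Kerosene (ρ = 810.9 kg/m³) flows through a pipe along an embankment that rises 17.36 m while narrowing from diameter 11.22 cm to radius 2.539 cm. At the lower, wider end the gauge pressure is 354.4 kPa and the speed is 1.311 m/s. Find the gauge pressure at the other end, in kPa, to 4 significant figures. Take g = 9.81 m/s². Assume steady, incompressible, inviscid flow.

Mass conservation (A₁v₁ = A₂v₂) gives v₂ = 1.311 × 98.87/20.25 = 6.400 m/s.
Applying Bernoulli between the two ends and solving for P₂: P₂ = P₁ + ½ρ(v₁² − v₂²) − ρgΔh.
P₂ = 354400 + ½·810.9·(1.311² − 6.400²) − 810.9·9.81·(+17.36) = 354400 + (-15910) − (138100) = 200400 Pa.

200.4 kPa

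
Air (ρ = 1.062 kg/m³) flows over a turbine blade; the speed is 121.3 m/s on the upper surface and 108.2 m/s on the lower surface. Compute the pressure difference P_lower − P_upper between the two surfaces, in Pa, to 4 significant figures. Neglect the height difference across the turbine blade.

1596 Pa

The pressure is lower where the speed is higher: ΔP = ½ρ(v_up² − v_low²).
ΔP = ½·1.062·(121.3² − 108.2²) = 1596 Pa.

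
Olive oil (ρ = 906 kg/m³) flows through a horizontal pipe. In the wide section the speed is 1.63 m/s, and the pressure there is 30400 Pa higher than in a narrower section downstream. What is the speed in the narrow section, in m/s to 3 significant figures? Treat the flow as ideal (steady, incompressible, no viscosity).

Along the level pipe P + ½ρv² is conserved, hence v₂² = v₁² + 2(P₁ − P₂)/ρ.
v₂ = √(1.63² + 2·30400/906) = √(2.66 + 67.1) = 8.35 m/s.

8.35 m/s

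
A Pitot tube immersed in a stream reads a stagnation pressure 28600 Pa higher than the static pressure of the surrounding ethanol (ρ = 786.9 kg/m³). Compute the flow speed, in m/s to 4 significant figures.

8.526 m/s

The dynamic pressure equals the rise in static pressure at the stagnation point: ΔP = ½ρv².
v = √(2ΔP/ρ) = √(2·28600/786.9) = 8.526 m/s.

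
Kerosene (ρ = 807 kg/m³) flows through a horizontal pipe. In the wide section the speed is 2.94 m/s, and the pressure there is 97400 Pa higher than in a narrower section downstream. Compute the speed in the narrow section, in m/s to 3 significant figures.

Horizontal Bernoulli: P₁ + ½ρv₁² = P₂ + ½ρv₂², so v₂² = v₁² + 2(P₁ − P₂)/ρ.
v₂ = √(2.94² + 2·97400/807) = √(8.64 + 241) = 15.8 m/s.

15.8 m/s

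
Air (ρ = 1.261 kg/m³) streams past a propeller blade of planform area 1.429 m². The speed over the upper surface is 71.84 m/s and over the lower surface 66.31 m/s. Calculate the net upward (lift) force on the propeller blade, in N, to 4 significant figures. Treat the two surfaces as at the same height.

The faster flow above has the lower pressure; Bernoulli (same height) gives ΔP = ½ρ(v_up² − v_low²).
ΔP = ½·1.261·(71.84² − 66.31²) = 481.7 Pa.
Lift = ΔP · A = 481.7 × 1.429 = 688.3 N.

688.3 N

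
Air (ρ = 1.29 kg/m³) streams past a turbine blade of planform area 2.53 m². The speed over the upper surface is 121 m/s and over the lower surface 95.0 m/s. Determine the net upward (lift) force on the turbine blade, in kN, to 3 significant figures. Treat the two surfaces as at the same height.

The faster flow above has the lower pressure; Bernoulli (same height) gives ΔP = ½ρ(v_up² − v_low²).
ΔP = ½·1.29·(121² − 95.0²) = 3620 Pa.
Lift = ΔP · A = 3620 × 2.53 = 9160 N.

F ≈ 9.16 kN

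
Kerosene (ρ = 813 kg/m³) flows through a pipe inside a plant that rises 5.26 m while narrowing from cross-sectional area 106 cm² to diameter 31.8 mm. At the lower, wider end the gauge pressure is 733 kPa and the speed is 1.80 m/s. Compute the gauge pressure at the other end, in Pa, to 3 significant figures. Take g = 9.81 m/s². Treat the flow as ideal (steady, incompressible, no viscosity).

P₂ = 458000 Pa

Continuity gives A₁v₁ = A₂v₂, so v₂ = (106 cm²)/(7.94 cm²) × 1.80 m/s = 24.0 m/s.
Bernoulli: P₁ + ½ρv₁² + ρg h₁ = P₂ + ½ρv₂² + ρg h₂, so P₂ = P₁ + ½ρ(v₁² − v₂²) − ρg(h₂ − h₁).
P₂ = 733000 + ½·813·(1.80² − 24.0²) − 813·9.81·(+5.26) = 733000 + (-233000) − (42000) = 458000 Pa.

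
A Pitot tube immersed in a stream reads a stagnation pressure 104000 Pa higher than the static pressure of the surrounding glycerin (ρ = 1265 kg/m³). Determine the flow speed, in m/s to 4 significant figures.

The dynamic pressure equals the rise in static pressure at the stagnation point: ΔP = ½ρv².
v = √(2ΔP/ρ) = √(2·104000/1265) = 12.82 m/s.

v = 12.82 m/s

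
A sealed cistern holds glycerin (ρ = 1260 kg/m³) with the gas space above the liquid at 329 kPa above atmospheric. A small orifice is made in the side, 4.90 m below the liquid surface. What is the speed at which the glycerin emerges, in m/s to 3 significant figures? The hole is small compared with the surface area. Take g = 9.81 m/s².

v ≈ 24.9 m/s

Take point 1 at the surface (v₁ ≈ 0) and point 2 at the hole (at atmospheric pressure). Bernoulli: P₁ + ρg h = P_atm + ½ρv₂².
With P₁ − P_atm = 329000 Pa, v₂ = √(2gh + 2ΔP/ρ) = √(2·9.81·4.90 + 2·329000/1260) = 24.9 m/s.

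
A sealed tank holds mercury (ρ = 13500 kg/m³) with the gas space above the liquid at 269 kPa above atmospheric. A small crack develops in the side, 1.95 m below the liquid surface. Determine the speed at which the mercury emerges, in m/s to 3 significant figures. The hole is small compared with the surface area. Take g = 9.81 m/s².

Take point 1 at the surface (v₁ ≈ 0) and point 2 at the hole (at atmospheric pressure). Bernoulli: P₁ + ρg h = P_atm + ½ρv₂².
With P₁ − P_atm = 269000 Pa, v₂ = √(2gh + 2ΔP/ρ) = √(2·9.81·1.95 + 2·269000/13500) = 8.84 m/s.

v ≈ 8.84 m/s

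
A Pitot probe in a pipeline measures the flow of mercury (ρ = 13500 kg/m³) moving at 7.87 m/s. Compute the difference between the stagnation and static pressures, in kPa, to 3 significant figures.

Bernoulli between the free stream and the stagnation point: ½ρv² = P_stag − P_static.
ΔP = ½·13500·7.87² = 418000 Pa.

ΔP ≈ 418 kPa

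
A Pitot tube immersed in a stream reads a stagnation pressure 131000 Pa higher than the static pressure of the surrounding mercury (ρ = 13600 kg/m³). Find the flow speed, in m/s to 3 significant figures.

4.39 m/s

The dynamic pressure equals the rise in static pressure at the stagnation point: ΔP = ½ρv².
v = √(2ΔP/ρ) = √(2·131000/13600) = 4.39 m/s.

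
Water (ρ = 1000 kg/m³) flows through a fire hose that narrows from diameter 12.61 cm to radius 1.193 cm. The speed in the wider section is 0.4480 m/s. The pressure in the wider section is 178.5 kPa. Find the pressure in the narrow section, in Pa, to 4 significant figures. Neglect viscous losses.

P₂ = 100300 Pa

By continuity, v₂ = v₁·A₁/A₂ = 0.4480·(124.9/4.471) = 12.51 m/s.
Bernoulli (h₁ = h₂): P₁ − P₂ = ½ρ(v₂² − v₁²).
P₂ = P₁ − ½ρ(v₂² − v₁²) = 178500 − ½·1000·(12.51² − 0.4480²) = 178500 − 78190 = 100300 Pa.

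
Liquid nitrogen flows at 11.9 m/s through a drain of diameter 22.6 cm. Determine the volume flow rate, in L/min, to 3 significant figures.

Q = 28600 L/min

Q = A·v = 0.0401 m² × 11.9 m/s = 0.477 m³/s.
Converting: 0.477 m³/s × 60000 = 28600 L/min.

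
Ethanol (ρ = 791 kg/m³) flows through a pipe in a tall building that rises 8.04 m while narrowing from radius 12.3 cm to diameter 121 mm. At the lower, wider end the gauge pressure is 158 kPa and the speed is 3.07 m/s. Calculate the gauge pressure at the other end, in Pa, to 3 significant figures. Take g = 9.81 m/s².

Continuity gives A₁v₁ = A₂v₂, so v₂ = (475 cm²)/(115 cm²) × 3.07 m/s = 12.7 m/s.
Energy conservation along the streamline gives P₂ = P₁ − ½ρ(v₂² − v₁²) − ρg(h₂ − h₁).
P₂ = 158000 + ½·791·(3.07² − 12.7²) − 791·9.81·(+8.04) = 158000 + (-60000) − (62400) = 35700 Pa.

P₂ = 35700 Pa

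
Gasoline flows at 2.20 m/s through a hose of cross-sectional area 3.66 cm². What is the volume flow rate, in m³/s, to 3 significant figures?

Q ≈ 0.000805 m³/s

Q = A·v = 0.000366 m² × 2.20 m/s = 0.000805 m³/s.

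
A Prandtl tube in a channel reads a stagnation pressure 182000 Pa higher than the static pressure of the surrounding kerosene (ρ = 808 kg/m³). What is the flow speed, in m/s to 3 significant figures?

At the stagnation point the flow is brought to rest, so Bernoulli gives P_stag − P_static = ½ρv².
v = √(2ΔP/ρ) = √(2·182000/808) = 21.2 m/s.

21.2 m/s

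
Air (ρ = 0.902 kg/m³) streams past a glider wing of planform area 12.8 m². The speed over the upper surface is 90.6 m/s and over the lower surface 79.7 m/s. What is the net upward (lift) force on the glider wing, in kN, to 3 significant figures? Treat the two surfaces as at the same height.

The faster flow above has the lower pressure; Bernoulli (same height) gives ΔP = ½ρ(v_up² − v_low²).
ΔP = ½·0.902·(90.6² − 79.7²) = 837 Pa.
Lift = ΔP · A = 837 × 12.8 = 10700 N.

F ≈ 10.7 kN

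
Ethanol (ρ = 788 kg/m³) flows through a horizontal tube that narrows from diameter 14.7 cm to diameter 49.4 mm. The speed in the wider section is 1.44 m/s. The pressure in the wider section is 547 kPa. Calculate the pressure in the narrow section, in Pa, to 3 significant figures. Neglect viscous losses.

By continuity, v₂ = v₁·A₁/A₂ = 1.44·(170/19.2) = 12.8 m/s.
The pipe is horizontal, so Bernoulli reduces to P₁ + ½ρv₁² = P₂ + ½ρv₂².
P₂ = P₁ − ½ρ(v₂² − v₁²) = 547000 − ½·788·(12.8² − 1.44²) = 547000 − 63200 = 484000 Pa.

P₂ ≈ 484000 Pa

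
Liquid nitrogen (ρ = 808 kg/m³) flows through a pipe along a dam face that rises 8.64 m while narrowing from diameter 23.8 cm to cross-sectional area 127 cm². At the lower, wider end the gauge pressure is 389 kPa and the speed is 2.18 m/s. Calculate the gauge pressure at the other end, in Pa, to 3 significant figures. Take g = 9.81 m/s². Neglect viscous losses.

Mass conservation (A₁v₁ = A₂v₂) gives v₂ = 2.18 × 445/127 = 7.64 m/s.
Energy conservation along the streamline gives P₂ = P₁ − ½ρ(v₂² − v₁²) − ρg(h₂ − h₁).
P₂ = 389000 + ½·808·(2.18² − 7.64²) − 808·9.81·(+8.64) = 389000 + (-21600) − (68500) = 299000 Pa.

P₂ ≈ 299000 Pa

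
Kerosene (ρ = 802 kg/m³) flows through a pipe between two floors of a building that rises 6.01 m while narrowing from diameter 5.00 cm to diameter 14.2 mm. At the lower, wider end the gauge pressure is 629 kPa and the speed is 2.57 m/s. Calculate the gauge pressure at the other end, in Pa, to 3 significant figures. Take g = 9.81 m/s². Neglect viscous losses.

P₂ ≈ 177000 Pa

Continuity gives A₁v₁ = A₂v₂, so v₂ = (19.6 cm²)/(1.58 cm²) × 2.57 m/s = 31.9 m/s.
Energy conservation along the streamline gives P₂ = P₁ − ½ρ(v₂² − v₁²) − ρg(h₂ − h₁).
P₂ = 629000 + ½·802·(2.57² − 31.9²) − 802·9.81·(+6.01) = 629000 + (-404000) − (47300) = 177000 Pa.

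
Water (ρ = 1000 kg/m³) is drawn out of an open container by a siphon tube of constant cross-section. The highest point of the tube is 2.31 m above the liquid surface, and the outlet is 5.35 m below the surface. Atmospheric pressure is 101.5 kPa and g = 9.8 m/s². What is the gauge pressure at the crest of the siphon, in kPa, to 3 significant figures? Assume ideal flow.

P_gauge ≈ -75.1 kPa

From the surface to the outlet (both open to atmosphere, surface at rest): v = √(2g·h_out) = √(2·9.8·5.35) = 10.2 m/s.
The bore is uniform, so the speed at the crest is the same v. Bernoulli surface→crest: P_atm = P_top + ½ρv² + ρg·h_top.
P_top = 101500 − ½·1000·10.2² − 1000·9.8·2.31 = 26400 Pa. So P_gauge = P_top − P_atm = -75100 Pa.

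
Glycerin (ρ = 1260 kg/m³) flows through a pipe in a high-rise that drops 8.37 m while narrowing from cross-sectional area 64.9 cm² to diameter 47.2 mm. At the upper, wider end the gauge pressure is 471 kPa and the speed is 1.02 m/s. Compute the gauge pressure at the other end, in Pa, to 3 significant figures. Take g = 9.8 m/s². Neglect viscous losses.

566000 Pa

By continuity, v₂ = v₁·A₁/A₂ = 1.02·(64.9/17.5) = 3.78 m/s.
Bernoulli: P₁ + ½ρv₁² + ρg h₁ = P₂ + ½ρv₂² + ρg h₂, so P₂ = P₁ + ½ρ(v₁² − v₂²) − ρg(h₂ − h₁).
P₂ = 471000 + ½·1260·(1.02² − 3.78²) − 1260·9.8·(−8.37) = 471000 + (-8360) − (-103000) = 566000 Pa.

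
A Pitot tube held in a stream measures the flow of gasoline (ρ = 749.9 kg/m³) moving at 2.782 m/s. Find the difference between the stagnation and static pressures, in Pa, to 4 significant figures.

Bernoulli between the free stream and the stagnation point: ½ρv² = P_stag − P_static.
ΔP = ½·749.9·2.782² = 2902 Pa.

ΔP ≈ 2902 Pa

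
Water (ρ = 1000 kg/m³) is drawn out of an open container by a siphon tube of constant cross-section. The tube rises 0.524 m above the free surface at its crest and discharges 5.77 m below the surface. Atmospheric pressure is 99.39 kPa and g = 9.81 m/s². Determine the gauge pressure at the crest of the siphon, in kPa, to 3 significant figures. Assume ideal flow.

Bernoulli surface→outlet gives ½v² = g·h_out, so v = √(2·9.81·5.77) = 10.6 m/s.
The bore is uniform, so the speed at the crest is the same v. Bernoulli surface→crest: P_atm = P_top + ½ρv² + ρg·h_top.
P_top = 99390 − ½·1000·10.6² − 1000·9.81·0.524 = 37600 Pa. So P_gauge = P_top − P_atm = -61700 Pa.

P_gauge ≈ -61.7 kPa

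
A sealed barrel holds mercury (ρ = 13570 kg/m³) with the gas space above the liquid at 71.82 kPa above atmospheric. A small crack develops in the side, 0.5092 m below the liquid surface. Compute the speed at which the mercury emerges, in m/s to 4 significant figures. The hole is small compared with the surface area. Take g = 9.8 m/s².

4.535 m/s

Take point 1 at the surface (v₁ ≈ 0) and point 2 at the hole (at atmospheric pressure). Bernoulli: P₁ + ρg h = P_atm + ½ρv₂².
With P₁ − P_atm = 71820 Pa, v₂ = √(2gh + 2ΔP/ρ) = √(2·9.8·0.5092 + 2·71820/13570) = 4.535 m/s.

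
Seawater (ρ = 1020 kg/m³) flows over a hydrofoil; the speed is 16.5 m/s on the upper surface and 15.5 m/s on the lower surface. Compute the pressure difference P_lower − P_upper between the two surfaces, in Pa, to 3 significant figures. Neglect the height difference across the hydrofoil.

With negligible Δh, P + ½ρv² is constant, so P_low − P_up = ½ρ(v_up² − v_low²).
ΔP = ½·1020·(16.5² − 15.5²) = 16300 Pa.

ΔP = 16300 Pa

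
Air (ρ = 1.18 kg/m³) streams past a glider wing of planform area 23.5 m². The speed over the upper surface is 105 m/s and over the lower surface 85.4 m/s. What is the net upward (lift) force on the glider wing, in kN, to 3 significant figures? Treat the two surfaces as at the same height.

The faster flow above has the lower pressure; Bernoulli (same height) gives ΔP = ½ρ(v_up² − v_low²).
ΔP = ½·1.18·(105² − 85.4²) = 2200 Pa.
Lift = ΔP · A = 2200 × 23.5 = 51700 N.

F = 51.7 kN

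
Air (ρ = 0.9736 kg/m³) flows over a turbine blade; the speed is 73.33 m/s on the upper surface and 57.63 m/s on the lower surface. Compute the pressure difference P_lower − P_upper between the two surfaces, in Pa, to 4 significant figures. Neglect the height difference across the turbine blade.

ΔP ≈ 1001 Pa

Bernoulli (same height): P_lower − P_upper = ½ρ(v_upper² − v_lower²).
ΔP = ½·0.9736·(73.33² − 57.63²) = 1001 Pa.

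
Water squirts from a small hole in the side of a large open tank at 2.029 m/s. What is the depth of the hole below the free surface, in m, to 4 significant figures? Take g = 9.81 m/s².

For a small hole in a large open tank, ½v² = gh, giving h = v²/(2g).
h = 2.029²/(2·9.81) = 4.117/19.62 = 0.2098 m.

h ≈ 0.2098 m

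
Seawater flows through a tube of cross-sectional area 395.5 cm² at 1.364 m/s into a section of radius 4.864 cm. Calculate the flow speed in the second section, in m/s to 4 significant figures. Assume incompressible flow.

v₂ ≈ 7.258 m/s

The volume flow rate is constant, so v₂ = (A₁/A₂)v₁ = (395.5/74.33)·1.364 = 7.258 m/s.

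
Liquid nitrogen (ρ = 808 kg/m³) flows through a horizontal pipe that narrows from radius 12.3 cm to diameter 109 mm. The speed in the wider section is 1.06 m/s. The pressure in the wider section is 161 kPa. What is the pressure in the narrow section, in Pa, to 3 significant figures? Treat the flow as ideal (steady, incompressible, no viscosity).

By continuity, v₂ = v₁·A₁/A₂ = 1.06·(475/93.3) = 5.40 m/s.
Along the horizontal streamline, P + ½ρv² is constant.
P₂ = P₁ − ½ρ(v₂² − v₁²) = 161000 − ½·808·(5.40² − 1.06²) = 161000 − 11300 = 150000 Pa.

P₂ = 150000 Pa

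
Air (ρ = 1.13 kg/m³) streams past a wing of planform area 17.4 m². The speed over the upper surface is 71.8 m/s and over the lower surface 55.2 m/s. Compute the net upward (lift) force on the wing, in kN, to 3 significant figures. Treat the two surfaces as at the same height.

F = 20.7 kN

From P + ½ρv² = const at equal height, P_low − P_up = ½ρ(v_up² − v_low²).
ΔP = ½·1.13·(71.8² − 55.2²) = 1190 Pa.
Lift = ΔP · A = 1190 × 17.4 = 20700 N.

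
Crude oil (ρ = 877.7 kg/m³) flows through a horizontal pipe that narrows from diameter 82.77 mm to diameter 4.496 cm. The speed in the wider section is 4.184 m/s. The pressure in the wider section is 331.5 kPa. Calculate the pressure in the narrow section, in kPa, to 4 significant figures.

Continuity gives A₁v₁ = A₂v₂, so v₂ = (53.81 cm²)/(15.88 cm²) × 4.184 m/s = 14.18 m/s.
The pipe is horizontal, so Bernoulli reduces to P₁ + ½ρv₁² = P₂ + ½ρv₂².
P₂ = P₁ − ½ρ(v₂² − v₁²) = 331500 − ½·877.7·(14.18² − 4.184²) = 331500 − 80560 = 250900 Pa.

P₂ ≈ 250.9 kPa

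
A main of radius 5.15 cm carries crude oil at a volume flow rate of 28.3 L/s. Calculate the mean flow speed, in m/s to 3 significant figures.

Q = 28.3 L/s = 0.0283 m³/s.
v = Q/A = 0.0283 / 0.00833 = 3.40 m/s.

v ≈ 3.40 m/s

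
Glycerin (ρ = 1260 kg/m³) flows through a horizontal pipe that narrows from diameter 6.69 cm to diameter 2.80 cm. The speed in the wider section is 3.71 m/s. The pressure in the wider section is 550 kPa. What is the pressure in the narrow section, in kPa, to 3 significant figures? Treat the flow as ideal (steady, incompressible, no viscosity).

Mass conservation (A₁v₁ = A₂v₂) gives v₂ = 3.71 × 35.2/6.16 = 21.2 m/s.
The pipe is horizontal, so Bernoulli reduces to P₁ + ½ρv₁² = P₂ + ½ρv₂².
P₂ = P₁ − ½ρ(v₂² − v₁²) = 550000 − ½·1260·(21.2² − 3.71²) = 550000 − 274000 = 276000 Pa.

P₂ ≈ 276 kPa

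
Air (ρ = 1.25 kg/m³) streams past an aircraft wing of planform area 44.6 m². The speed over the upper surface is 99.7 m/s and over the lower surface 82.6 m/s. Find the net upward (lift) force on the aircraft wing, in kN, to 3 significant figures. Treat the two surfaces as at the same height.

F ≈ 86.9 kN

The faster flow above has the lower pressure; Bernoulli (same height) gives ΔP = ½ρ(v_up² − v_low²).
ΔP = ½·1.25·(99.7² − 82.6²) = 1950 Pa.
Lift = ΔP · A = 1950 × 44.6 = 86900 N.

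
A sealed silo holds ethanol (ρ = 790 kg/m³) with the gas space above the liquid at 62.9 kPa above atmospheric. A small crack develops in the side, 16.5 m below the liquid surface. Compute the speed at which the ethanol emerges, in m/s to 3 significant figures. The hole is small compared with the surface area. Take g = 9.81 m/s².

v ≈ 22.0 m/s

Take point 1 at the surface (v₁ ≈ 0) and point 2 at the hole (at atmospheric pressure). Bernoulli: P₁ + ρg h = P_atm + ½ρv₂².
With P₁ − P_atm = 62900 Pa, v₂ = √(2gh + 2ΔP/ρ) = √(2·9.81·16.5 + 2·62900/790) = 22.0 m/s.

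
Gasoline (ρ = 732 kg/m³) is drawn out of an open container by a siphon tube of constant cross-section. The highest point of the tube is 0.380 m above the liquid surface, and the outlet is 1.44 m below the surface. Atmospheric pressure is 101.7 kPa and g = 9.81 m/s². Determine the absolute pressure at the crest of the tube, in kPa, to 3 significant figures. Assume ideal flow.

From the surface to the outlet (both open to atmosphere, surface at rest): v = √(2g·h_out) = √(2·9.81·1.44) = 5.32 m/s.
Continuity keeps v the same throughout the tube; from surface to crest, P_atm + 0 = P_top + ½ρv² + ρg·h_top.
P_top = 101700 − ½·732·5.32² − 732·9.81·0.380 = 88600 Pa.

88.6 kPa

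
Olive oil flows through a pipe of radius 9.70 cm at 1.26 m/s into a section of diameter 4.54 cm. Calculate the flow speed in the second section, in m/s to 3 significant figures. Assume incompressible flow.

By continuity, v₂ = v₁·A₁/A₂ = 1.26·(296/16.2) = 23.0 m/s.

v₂ ≈ 23.0 m/s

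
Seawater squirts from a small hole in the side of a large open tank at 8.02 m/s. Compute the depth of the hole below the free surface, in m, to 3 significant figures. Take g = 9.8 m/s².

h ≈ 3.28 m

Inverting v = √(2gh) gives h = v² / 2g.
h = 8.02²/(2·9.8) = 64.3/19.60 = 3.28 m.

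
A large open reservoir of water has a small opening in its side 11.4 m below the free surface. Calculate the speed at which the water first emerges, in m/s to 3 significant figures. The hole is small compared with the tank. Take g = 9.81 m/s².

v ≈ 15.0 m/s

Torricelli's result v = √(2gh) gives v = √(2·9.81·11.4) = 15.0 m/s.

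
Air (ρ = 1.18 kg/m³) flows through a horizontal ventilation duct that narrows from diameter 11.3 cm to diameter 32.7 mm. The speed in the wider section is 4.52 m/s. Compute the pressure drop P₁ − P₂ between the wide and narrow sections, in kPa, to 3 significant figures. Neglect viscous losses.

Mass conservation (A₁v₁ = A₂v₂) gives v₂ = 4.52 × 100/8.40 = 54.0 m/s.
The pipe is horizontal, so Bernoulli reduces to P₁ + ½ρv₁² = P₂ + ½ρv₂².
P₁ − P₂ = ½·1.18·(54.0² − 4.52²) = ½·1.18·2890 = 1710 Pa.

1.71 kPa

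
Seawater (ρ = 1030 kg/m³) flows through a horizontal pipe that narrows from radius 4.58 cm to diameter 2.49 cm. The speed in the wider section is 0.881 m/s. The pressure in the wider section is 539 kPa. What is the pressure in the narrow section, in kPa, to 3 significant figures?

P₂ ≈ 466 kPa

The volume flow rate is constant, so v₂ = (A₁/A₂)v₁ = (65.9/4.87)·0.881 = 11.9 m/s.
With no height change, Bernoulli's equation is P₁ + ½ρv₁² = P₂ + ½ρv₂².
P₂ = P₁ − ½ρ(v₂² − v₁²) = 539000 − ½·1030·(11.9² − 0.881²) = 539000 − 72800 = 466000 Pa.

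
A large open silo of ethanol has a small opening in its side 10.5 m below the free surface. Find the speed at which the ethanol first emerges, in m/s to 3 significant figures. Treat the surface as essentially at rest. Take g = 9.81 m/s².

With the surface at rest and both surface and jet at atmospheric pressure, Bernoulli gives ρg h = ½ρv², so v = √(2gh) = √(2·9.81·10.5) = 14.4 m/s.

v ≈ 14.4 m/s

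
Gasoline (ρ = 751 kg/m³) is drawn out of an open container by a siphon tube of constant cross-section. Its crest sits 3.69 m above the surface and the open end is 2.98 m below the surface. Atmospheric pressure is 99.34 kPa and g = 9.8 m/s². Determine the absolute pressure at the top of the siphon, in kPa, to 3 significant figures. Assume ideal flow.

From the surface to the outlet (both open to atmosphere, surface at rest): v = √(2g·h_out) = √(2·9.8·2.98) = 7.64 m/s.
The bore is uniform, so the speed at the crest is the same v. Bernoulli surface→crest: P_atm = P_top + ½ρv² + ρg·h_top.
P_top = 99340 − ½·751·7.64² − 751·9.8·3.69 = 50300 Pa.

P_top ≈ 50.3 kPa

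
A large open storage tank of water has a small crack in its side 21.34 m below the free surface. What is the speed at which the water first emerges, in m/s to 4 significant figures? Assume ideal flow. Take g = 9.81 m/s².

v ≈ 20.46 m/s

Torricelli's result v = √(2gh) gives v = √(2·9.81·21.34) = 20.46 m/s.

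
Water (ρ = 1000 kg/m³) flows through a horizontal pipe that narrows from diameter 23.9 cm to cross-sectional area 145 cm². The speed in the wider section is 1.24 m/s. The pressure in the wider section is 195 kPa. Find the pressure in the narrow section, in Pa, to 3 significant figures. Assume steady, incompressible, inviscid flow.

188000 Pa

By continuity, v₂ = v₁·A₁/A₂ = 1.24·(449/145) = 3.84 m/s.
The pipe is horizontal, so Bernoulli reduces to P₁ + ½ρv₁² = P₂ + ½ρv₂².
P₂ = P₁ − ½ρ(v₂² − v₁²) = 195000 − ½·1000·(3.84² − 1.24²) = 195000 − 6590 = 188000 Pa.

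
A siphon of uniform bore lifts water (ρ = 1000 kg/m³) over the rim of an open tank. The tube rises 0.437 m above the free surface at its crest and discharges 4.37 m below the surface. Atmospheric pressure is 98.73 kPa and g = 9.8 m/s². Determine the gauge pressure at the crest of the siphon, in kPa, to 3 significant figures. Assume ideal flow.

P_gauge ≈ -47.1 kPa

Bernoulli surface→outlet gives ½v² = g·h_out, so v = √(2·9.8·4.37) = 9.25 m/s.
The bore is uniform, so the speed at the crest is the same v. Bernoulli surface→crest: P_atm = P_top + ½ρv² + ρg·h_top.
P_top = 98730 − ½·1000·9.25² − 1000·9.8·0.437 = 51600 Pa. So P_gauge = P_top − P_atm = -47100 Pa.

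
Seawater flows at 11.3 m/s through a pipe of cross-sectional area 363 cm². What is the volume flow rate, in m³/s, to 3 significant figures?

Q = A·v = 0.0363 m² × 11.3 m/s = 0.410 m³/s.

Q ≈ 0.410 m³/s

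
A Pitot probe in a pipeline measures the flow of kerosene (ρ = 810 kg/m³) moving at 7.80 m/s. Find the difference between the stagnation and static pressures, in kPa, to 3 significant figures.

At the stagnation point the flow is brought to rest, so Bernoulli gives P_stag − P_static = ½ρv².
ΔP = ½·810·7.80² = 24600 Pa.

ΔP ≈ 24.6 kPa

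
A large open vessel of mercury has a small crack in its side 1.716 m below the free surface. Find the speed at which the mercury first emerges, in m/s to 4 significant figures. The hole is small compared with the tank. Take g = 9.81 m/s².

5.802 m/s

With the surface at rest and both surface and jet at atmospheric pressure, Bernoulli gives ρg h = ½ρv², so v = √(2gh) = √(2·9.81·1.716) = 5.802 m/s.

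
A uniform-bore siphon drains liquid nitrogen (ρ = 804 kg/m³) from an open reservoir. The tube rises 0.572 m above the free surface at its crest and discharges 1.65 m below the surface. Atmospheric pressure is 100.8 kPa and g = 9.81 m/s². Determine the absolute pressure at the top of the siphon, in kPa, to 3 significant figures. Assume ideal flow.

83.3 kPa

From the surface to the outlet (both open to atmosphere, surface at rest): v = √(2g·h_out) = √(2·9.81·1.65) = 5.69 m/s.
The bore is uniform, so the speed at the crest is the same v. Bernoulli surface→crest: P_atm = P_top + ½ρv² + ρg·h_top.
P_top = 100800 − ½·804·5.69² − 804·9.81·0.572 = 83300 Pa.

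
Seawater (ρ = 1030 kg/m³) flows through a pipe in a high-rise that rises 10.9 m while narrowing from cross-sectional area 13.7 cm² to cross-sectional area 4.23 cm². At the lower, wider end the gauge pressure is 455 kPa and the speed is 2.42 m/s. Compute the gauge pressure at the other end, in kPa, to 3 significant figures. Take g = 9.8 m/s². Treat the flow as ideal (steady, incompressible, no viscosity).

The volume flow rate is constant, so v₂ = (A₁/A₂)v₁ = (13.7/4.23)·2.42 = 7.84 m/s.
Bernoulli: P₁ + ½ρv₁² + ρg h₁ = P₂ + ½ρv₂² + ρg h₂, so P₂ = P₁ + ½ρ(v₁² − v₂²) − ρg(h₂ − h₁).
P₂ = 455000 + ½·1030·(2.42² − 7.84²) − 1030·9.8·(+10.9) = 455000 + (-28600) − (110000) = 316000 Pa.

P₂ = 316 kPa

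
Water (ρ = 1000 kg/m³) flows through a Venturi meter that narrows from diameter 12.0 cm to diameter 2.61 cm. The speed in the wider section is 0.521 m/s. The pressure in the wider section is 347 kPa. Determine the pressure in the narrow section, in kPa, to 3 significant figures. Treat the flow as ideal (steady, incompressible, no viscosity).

Mass conservation (A₁v₁ = A₂v₂) gives v₂ = 0.521 × 113/5.35 = 11.0 m/s.
The pipe is horizontal, so Bernoulli reduces to P₁ + ½ρv₁² = P₂ + ½ρv₂².
P₂ = P₁ − ½ρ(v₂² − v₁²) = 347000 − ½·1000·(11.0² − 0.521²) = 347000 − 60500 = 286000 Pa.

P₂ ≈ 286 kPa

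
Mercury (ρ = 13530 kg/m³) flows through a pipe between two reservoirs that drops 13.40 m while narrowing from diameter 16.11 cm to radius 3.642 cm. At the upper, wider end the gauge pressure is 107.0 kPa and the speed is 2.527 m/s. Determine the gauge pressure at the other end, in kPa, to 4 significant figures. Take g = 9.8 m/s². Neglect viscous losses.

P₂ ≈ 893.3 kPa

Continuity gives A₁v₁ = A₂v₂, so v₂ = (203.8 cm²)/(41.67 cm²) × 2.527 m/s = 12.36 m/s.
Energy conservation along the streamline gives P₂ = P₁ − ½ρ(v₂² − v₁²) − ρg(h₂ − h₁).
P₂ = 107000 + ½·13530·(2.527² − 12.36²) − 13530·9.8·(−13.40) = 107000 + (-990500) − (-1777000) = 893300 Pa.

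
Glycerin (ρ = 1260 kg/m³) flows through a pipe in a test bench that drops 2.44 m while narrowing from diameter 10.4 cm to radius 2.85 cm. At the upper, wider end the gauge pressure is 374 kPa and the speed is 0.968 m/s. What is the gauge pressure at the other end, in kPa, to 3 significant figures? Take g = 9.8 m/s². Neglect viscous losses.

P₂ ≈ 398 kPa

Mass conservation (A₁v₁ = A₂v₂) gives v₂ = 0.968 × 84.9/25.5 = 3.22 m/s.
Applying Bernoulli between the two ends and solving for P₂: P₂ = P₁ + ½ρ(v₁² − v₂²) − ρgΔh.
P₂ = 374000 + ½·1260·(0.968² − 3.22²) − 1260·9.8·(−2.44) = 374000 + (-5950) − (-30100) = 398000 Pa.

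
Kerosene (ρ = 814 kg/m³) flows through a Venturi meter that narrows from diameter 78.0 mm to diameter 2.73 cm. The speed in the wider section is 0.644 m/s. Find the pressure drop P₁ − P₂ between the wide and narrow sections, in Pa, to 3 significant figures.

ΔP ≈ 11100 Pa

Continuity gives A₁v₁ = A₂v₂, so v₂ = (47.8 cm²)/(5.85 cm²) × 0.644 m/s = 5.26 m/s.
Along the horizontal streamline, P + ½ρv² is constant.
P₁ − P₂ = ½·814·(5.26² − 0.644²) = ½·814·27.2 = 11100 Pa.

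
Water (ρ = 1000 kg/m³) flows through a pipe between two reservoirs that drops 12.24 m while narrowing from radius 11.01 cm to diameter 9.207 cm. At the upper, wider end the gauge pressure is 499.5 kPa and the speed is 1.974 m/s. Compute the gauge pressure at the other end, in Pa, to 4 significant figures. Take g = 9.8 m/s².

557700 Pa

Mass conservation (A₁v₁ = A₂v₂) gives v₂ = 1.974 × 380.8/66.58 = 11.29 m/s.
Bernoulli: P₁ + ½ρv₁² + ρg h₁ = P₂ + ½ρv₂² + ρg h₂, so P₂ = P₁ + ½ρ(v₁² − v₂²) − ρg(h₂ − h₁).
P₂ = 499500 + ½·1000·(1.974² − 11.29²) − 1000·9.8·(−12.24) = 499500 + (-61800) − (-120000) = 557700 Pa.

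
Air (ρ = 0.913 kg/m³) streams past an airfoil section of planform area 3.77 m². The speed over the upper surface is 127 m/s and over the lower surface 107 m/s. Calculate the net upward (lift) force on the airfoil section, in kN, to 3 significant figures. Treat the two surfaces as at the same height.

F ≈ 8.05 kN

The faster flow above has the lower pressure; Bernoulli (same height) gives ΔP = ½ρ(v_up² − v_low²).
ΔP = ½·0.913·(127² − 107²) = 2140 Pa.
Lift = ΔP · A = 2140 × 3.77 = 8050 N.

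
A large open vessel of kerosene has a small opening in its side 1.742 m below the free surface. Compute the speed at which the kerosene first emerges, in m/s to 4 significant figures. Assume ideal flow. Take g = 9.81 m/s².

v ≈ 5.846 m/s

The surface is effectively still and both ends are open, so ½v² = gh and v = √(2·9.81·1.742) = 5.846 m/s.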